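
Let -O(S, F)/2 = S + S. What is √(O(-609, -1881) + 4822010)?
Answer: √4824446 ≈ 2196.5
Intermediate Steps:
O(S, F) = -4*S (O(S, F) = -2*(S + S) = -4*S)
√(O(-609, -1881) + 4822010) = √(-4*(-609) + 4822010) = √(2436 + 4822010) = √4824446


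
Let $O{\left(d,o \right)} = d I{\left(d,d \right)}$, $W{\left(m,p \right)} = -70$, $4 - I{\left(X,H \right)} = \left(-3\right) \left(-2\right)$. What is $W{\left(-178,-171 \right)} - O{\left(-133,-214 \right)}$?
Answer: $-336$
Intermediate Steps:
$I{\left(X,H \right)} = -2$ ($I{\left(X,H \right)} = 4 - \left(-3\right) \left(-2\right) = 4 - 6 = -2$)
$O{\left(d,o \right)} = - 2 d$ ($O{\left(d,o \right)} = d \left(-2\right) = - 2 d$)
$W{\left(-178,-171 \right)} - O{\left(-133,-214 \right)} = -70 - \left(-2\right) \left(-133\right) = -70 - 266 = -336$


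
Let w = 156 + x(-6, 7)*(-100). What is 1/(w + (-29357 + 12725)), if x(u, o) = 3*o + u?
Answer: -1/17976 ≈ -5.5630e-5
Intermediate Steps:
x(u, o) = u + 3*o
w = -1344 (w = 156 + (-6 + 3*7)*(-100) = 156 + (-6 + 21)*(-100) = 156 + 15*(-100) = 156 - 1500 = -1344)
1/(w + (-29357 + 12725)) = 1/(-1344 + (-29357 + 12725)) = 1/(-1344 - 16632) = 1/(-17976) = -1/17976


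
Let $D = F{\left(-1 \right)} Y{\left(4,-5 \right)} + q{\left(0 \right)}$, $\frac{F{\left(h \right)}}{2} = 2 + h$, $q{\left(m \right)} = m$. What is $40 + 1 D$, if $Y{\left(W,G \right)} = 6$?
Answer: $52$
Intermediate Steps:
$F{\left(h \right)} = 4 + 2 h$ ($F{\left(h \right)} = 2 \left(2 + h\right) = 4 + 2 h$)
$D = 12$ ($D = \left(4 + 2 \left(-1\right)\right) 6 + 0 = \left(4 - 2\right) 6 + 0 = 2 \cdot 6 + 0 = 12 + 0 = 12$)
$40 + 1 D = 40 + 1 \cdot 12 = 40 + 12 = 52$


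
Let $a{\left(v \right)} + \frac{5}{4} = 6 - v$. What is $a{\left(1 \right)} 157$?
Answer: $\frac{2355}{4} \approx 588.75$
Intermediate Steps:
$a{\left(v \right)} = \frac{19}{4} - v$ ($a{\left(v \right)} = - \frac{5}{4} - \left(-6 + v\right) = \frac{19}{4} - v$)
$a{\left(1 \right)} 157 = \left(\frac{19}{4} - 1\right) 157 = \frac{15}{4} \cdot 157 = \frac{2355}{4}$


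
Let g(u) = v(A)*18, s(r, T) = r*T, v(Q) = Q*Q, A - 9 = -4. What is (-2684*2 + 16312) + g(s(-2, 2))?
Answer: 11394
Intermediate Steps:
A = 5 (A = 9 - 4 = 5)
v(Q) = Q²
s(r, T) = T*r
g(u) = 450 (g(u) = 5²*18 = 25*18 = 450)
(-2684*2 + 16312) + g(s(-2, 2)) = (-2684*2 + 16312) + 450 = (-5368 + 16312) + 450 = 10944 + 450 = 11394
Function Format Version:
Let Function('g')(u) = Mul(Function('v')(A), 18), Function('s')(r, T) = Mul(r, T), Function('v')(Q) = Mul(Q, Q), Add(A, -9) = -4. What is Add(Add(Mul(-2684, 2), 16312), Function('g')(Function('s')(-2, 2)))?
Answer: 11394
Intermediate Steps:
A = 5 (A = Add(9, -4) = 5)
Function('v')(Q) = Pow(Q, 2)
Function('s')(r, T) = Mul(T, r)
Function('g')(u) = 450 (Function('g')(u) = Mul(Pow(5, 2), 18) = Mul(25, 18) = 450)
Add(Add(Mul(-2684, 2), 16312), Function('g')(Function('s')(-2, 2))) = Add(Add(Mul(-2684, 2), 16312), 450) = Add(Add(-5368, 16312), 450) = Add(10944, 450) = 11394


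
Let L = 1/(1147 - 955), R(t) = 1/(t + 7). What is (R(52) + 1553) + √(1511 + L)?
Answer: 91628/59 + √870339/24 ≈ 1591.9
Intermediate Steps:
R(t) = 1/(7 + t)
L = 1/192 ≈ 0.0052083
(R(52) + 1553) + √(1511 + L) = (1/(7 + 52) + 1553) + √(1511 + 1/192) = (1/59 + 1553) + √(290113/192) = (1/59 + 1553) + √870339/24 = 91628/59 + √870339/24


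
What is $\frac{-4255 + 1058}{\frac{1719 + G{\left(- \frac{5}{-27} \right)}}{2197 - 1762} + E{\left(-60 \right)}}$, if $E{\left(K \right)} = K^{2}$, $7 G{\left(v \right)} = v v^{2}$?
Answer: $- \frac{191611347795}{216001891664} \approx -0.88708$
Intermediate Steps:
$G{\left(v \right)} = \frac{v^{3}}{7}$ ($G{\left(v \right)} = \frac{v v^{2}}{7} = \frac{v^{3}}{7}$)
$\frac{-4255 + 1058}{\frac{1719 + G{\left(- \frac{5}{-27} \right)}}{2197 - 1762} + E{\left(-60 \right)}} = \frac{-4255 + 1058}{\frac{1719 + \frac{\left(- \frac{5}{-27}\right)^{3}}{7}}{2197 - 1762} + \left(-60\right)^{2}} = - \frac{3197}{\frac{1719 + \frac{\left(\left(-5\right) \left(- \frac{1}{27}\right)\right)^{3}}{7}}{435} + 3600} = - \frac{3197}{\left(1719 + \frac{\left(\frac{5}{27}\right)^{3}}{7}\right) \frac{1}{435} + 3600} = - \frac{3197}{\left(1719 + \frac{1}{7} \cdot \frac{125}{19683}\right) \frac{1}{435} + 3600} = - \frac{3197}{\left(1719 + \frac{125}{137781}\right) \frac{1}{435} + 3600} = - \frac{3197}{\frac{236845664}{137781} \cdot \frac{1}{435} + 3600} = - \frac{3197}{\frac{236845664}{59934735} + 3600} = - \frac{3197}{\frac{216001891664}{59934735}} = \left(-3197\right) \frac{59934735}{216001891664} = - \frac{191611347795}{216001891664}$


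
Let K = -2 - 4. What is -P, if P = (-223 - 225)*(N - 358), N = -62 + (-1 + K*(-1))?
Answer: -185920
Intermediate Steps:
K = -6
N = -57 (N = -62 + (-1 - 6*(-1)) = -62 + (-1 + 6) = -62 + 5 = -57)
P = 185920 (P = (-223 - 225)*(-57 - 358) = -448*(-415) = 185920)
-P = -1*185920 = -185920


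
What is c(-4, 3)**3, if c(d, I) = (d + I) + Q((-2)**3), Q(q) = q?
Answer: -729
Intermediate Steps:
c(d, I) = -8 + I + d (c(d, I) = (d + I) + (-2)**3 = (I + d) - 8 = -8 + I + d)
c(-4, 3)**3 = (-8 + 3 - 4)**3 = (-9)**3 = -729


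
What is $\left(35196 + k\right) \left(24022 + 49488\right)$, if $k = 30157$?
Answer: $4804099030$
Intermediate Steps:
$\left(35196 + k\right) \left(24022 + 49488\right) = \left(35196 + 30157\right) \left(24022 + 49488\right) = 65353 \cdot 73510 = 4804099030$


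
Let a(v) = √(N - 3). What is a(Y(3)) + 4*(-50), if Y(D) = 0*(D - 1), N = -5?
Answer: -200 + 2*I*√2 ≈ -200.0 + 2.8284*I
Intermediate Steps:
Y(D) = 0 (Y(D) = 0*(-1 + D) = 0)
a(v) = 2*I*√2 (a(v) = √(-5 - 3) = √(-8) = 2*I*√2)
a(Y(3)) + 4*(-50) = 2*I*√2 + 4*(-50) = 2*I*√2 - 200 = -200 + 2*I*√2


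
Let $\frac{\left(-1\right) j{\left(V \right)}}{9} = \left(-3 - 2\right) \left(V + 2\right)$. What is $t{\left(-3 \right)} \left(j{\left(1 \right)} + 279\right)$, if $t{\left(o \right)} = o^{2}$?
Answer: $3726$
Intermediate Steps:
$j{\left(V \right)} = 90 + 45 V$ ($j{\left(V \right)} = - 9 \left(-3 - 2\right) \left(V + 2\right) = - 9 \left(- 5 \left(2 + V\right)\right) = - 9 \left(-10 - 5 V\right) = 90 + 45 V$)
$t{\left(-3 \right)} \left(j{\left(1 \right)} + 279\right) = \left(-3\right)^{2} \left(\left(90 + 45 \cdot 1\right) + 279\right) = 9 \left(\left(90 + 45\right) + 279\right) = 9 \left(135 + 279\right) = 9 \cdot 414 = 3726$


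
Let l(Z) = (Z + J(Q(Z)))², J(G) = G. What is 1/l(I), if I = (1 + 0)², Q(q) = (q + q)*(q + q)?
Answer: 1/25 ≈ 0.040000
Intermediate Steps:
Q(q) = 4*q² (Q(q) = (2*q)*(2*q) = 4*q²)
I = 1 (I = 1² = 1)
l(Z) = (Z + 4*Z²)²
1/l(I) = 1/(1²*(1 + 4*1)²) = 1/(1*(1 + 4)²) = 1/(1*5²) = 1/(1*25) = 1/25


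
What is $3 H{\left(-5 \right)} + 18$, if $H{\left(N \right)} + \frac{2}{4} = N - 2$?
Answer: $- \frac{9}{2} \approx -4.5$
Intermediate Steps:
$H{\left(N \right)} = - \frac{5}{2} + N$ ($H{\left(N \right)} = - \frac{1}{2} + \left(N - 2\right) = - \frac{1}{2} + \left(-2 + N\right) = - \frac{5}{2} + N$)
$3 H{\left(-5 \right)} + 18 = 3 \left(- \frac{5}{2} - 5\right) + 18 = 3 \left(- \frac{15}{2}\right) + 18 = - \frac{45}{2} + 18 = - \frac{9}{2}$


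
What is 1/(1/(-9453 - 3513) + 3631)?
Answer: 12966/47079545 ≈ 0.00027541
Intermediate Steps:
1/(1/(-9453 - 3513) + 3631) = 1/(1/(-12966) + 3631) = 1/(-1/12966 + 3631) = 1/(47079545/12966) = 12966/47079545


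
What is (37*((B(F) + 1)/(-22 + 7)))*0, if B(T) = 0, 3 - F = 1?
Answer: 0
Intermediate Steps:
F = 2 (F = 3 - 1*1 = 3 - 1 = 2)
(37*((B(F) + 1)/(-22 + 7)))*0 = (37*((0 + 1)/(-22 + 7)))*0 = (37*(1/(-15)))*0 = (37*(1*(-1/15)))*0 = (37*(-1/15))*0 = -37/15*0 = 0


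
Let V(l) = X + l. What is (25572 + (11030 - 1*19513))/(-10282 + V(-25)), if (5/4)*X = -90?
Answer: -17089/10379 ≈ -1.6465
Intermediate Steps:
X = -72 (X = (4/5)*(-90) = -72)
V(l) = -72 + l
(25572 + (11030 - 1*19513))/(-10282 + V(-25)) = (25572 + (11030 - 1*19513))/(-10282 + (-72 - 25)) = (25572 + (11030 - 19513))/(-10282 - 97) = (25572 - 8483)/(-10379) = 17089*(-1/10379) = -17089/10379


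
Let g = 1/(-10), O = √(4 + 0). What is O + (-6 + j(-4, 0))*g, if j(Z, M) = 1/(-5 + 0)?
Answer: 131/50 ≈ 2.6200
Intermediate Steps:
j(Z, M) = -⅕ (j(Z, M) = 1/(-5) = -⅕)
O = 2 (O = √4 = 2)
g = -⅒ ≈ -0.10000
O + (-6 + j(-4, 0))*g = 2 + (-6 - ⅕)*(-⅒) = 2 - 31/5*(-⅒) = 2 + 31/50 = 131/50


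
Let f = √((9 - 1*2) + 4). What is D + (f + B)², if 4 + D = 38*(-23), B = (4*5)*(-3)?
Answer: 2733 - 120*√11 ≈ 2335.0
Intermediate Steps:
f = √11 (f = √((9 - 2) + 4) = √(7 + 4) = √11 ≈ 3.3166)
B = -60 (B = 20*(-3) = -60)
D = -878 (D = -4 + 38*(-23) = -4 - 874 = -878)
D + (f + B)² = -878 + (√11 - 60)² = -878 + (-60 + √11)²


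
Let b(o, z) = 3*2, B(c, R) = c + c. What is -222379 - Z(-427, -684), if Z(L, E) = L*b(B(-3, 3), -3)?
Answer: -219817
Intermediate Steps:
B(c, R) = 2*c
b(o, z) = 6
Z(L, E) = 6*L (Z(L, E) = L*6 = 6*L)
-222379 - Z(-427, -684) = -222379 - 6*(-427) = -222379 - 1*(-2562) = -222379 + 2562 = -219817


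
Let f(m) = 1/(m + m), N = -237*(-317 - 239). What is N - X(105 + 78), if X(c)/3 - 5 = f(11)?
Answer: 2898651/22 ≈ 1.3176e+5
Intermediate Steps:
N = 131772 (N = -237*(-556) = 131772)
f(m) = 1/(2*m)
X(c) = 333/22 (X(c) = 15 + 3*((1/2)/11) = 15 + 3*((1/2)*(1/11)) = 15 + 3*(1/22) = 15 + 3/22 = 333/22)
N - X(105 + 78) = 131772 - 1*333/22 = 131772 - 333/22 = 2898651/22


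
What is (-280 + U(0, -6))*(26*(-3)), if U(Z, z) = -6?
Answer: 22308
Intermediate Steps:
(-280 + U(0, -6))*(26*(-3)) = (-280 - 6)*(26*(-3)) = -286*(-78) = 22308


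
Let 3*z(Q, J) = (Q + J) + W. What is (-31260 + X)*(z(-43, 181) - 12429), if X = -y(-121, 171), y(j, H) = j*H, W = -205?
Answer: 131598142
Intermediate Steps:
y(j, H) = H*j
z(Q, J) = -205/3 + J/3 + Q/3 (z(Q, J) = ((Q + J) - 205)/3 = ((J + Q) - 205)/3 = (-205 + J + Q)/3 = -205/3 + J/3 + Q/3)
X = 20691 (X = -171*(-121) = -1*(-20691) = 20691)
(-31260 + X)*(z(-43, 181) - 12429) = (-31260 + 20691)*((-205/3 + (1/3)*181 + (1/3)*(-43)) - 12429) = -10569*((-205/3 + 181/3 - 43/3) - 12429) = -10569*(-67/3 - 12429) = -10569*(-37354/3) = 131598142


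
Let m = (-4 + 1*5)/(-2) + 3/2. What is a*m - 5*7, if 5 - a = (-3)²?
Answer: -39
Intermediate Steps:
a = -4 (a = 5 - 1*(-3)² = 5 - 1*9 = 5 - 9 = -4)
m = 1 (m = (-4 + 5)*(-½) + 3*(½) = 1*(-½) + 3/2 = -½ + 3/2 = 1)
a*m - 5*7 = -4*1 - 5*7 = -4 - 35 = -39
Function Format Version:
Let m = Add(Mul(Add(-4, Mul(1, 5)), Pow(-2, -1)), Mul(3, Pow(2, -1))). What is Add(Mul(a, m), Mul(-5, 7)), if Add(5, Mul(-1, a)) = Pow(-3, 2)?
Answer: -39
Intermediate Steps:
a = -4 (a = Add(5, Mul(-1, Pow(-3, 2))) = Add(5, Mul(-1, 9)) = Add(5, -9) = -4)
m = 1 (m = Add(Mul(Add(-4, 5), Rational(-1, 2)), Mul(3, Rational(1, 2))) = Add(Mul(1, Rational(-1, 2)), Rational(3, 2)) = Add(Rational(-1, 2), Rational(3, 2)) = 1)
Add(Mul(a, m), Mul(-5, 7)) = Add(Mul(-4, 1), Mul(-5, 7)) = Add(-4, -35) = -39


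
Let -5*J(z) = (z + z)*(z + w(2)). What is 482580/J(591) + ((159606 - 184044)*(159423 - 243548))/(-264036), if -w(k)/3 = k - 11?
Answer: -6955480569525/892925746 ≈ -7789.5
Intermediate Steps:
w(k) = 33 - 3*k (w(k) = -3*(k - 11) = -3*(-11 + k) = 33 - 3*k)
J(z) = -2*z*(27 + z)/5 (J(z) = -(z + z)*(z + (33 - 3*2))/5 = -2*z*(z + (33 - 6))/5 = -2*z*(z + 27)/5 = -2*z*(27 + z)/5)
482580/J(591) + ((159606 - 184044)*(159423 - 243548))/(-264036) = 482580/((-2/5*591*(27 + 591))) + ((159606 - 184044)*(159423 - 243548))/(-264036) = 482580/((-2/5*591*618)) - 24438*(-84125)*(-1/264036) = 482580/(-730476/5) + 2055846750*(-1/264036) = 482580*(-5/730476) - 342641125/44006 = -67025/20291 - 342641125/44006 = -6955480569525/892925746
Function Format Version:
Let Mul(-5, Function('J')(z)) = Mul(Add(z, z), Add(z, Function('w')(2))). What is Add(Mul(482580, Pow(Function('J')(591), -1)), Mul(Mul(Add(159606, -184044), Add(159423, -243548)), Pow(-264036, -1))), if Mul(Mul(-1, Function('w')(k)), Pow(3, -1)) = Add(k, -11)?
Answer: Rational(-6955480569525, 892925746) ≈ -7789.5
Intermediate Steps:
Function('w')(k) = Add(33, Mul(-3, k)) (Function('w')(k) = Mul(-3, Add(k, -11)) = Mul(-3, Add(-11, k)) = Add(33, Mul(-3, k)))
Function('J')(z) = Mul(Rational(-2, 5), z, Add(27, z)) (Function('J')(z) = Mul(Rational(-1, 5), Mul(Add(z, z), Add(z, Add(33, Mul(-3, 2))))) = Mul(Rational(-1, 5), Mul(Mul(2, z), Add(z, Add(33, -6)))) = Mul(Rational(-1, 5), Mul(Mul(2, z), Add(z, 27))) = Mul(Rational(-1, 5), Mul(Mul(2, z), Add(27, z))) = Mul(Rational(-1, 5), Mul(2, z, Add(27, z))) = Mul(Rational(-2, 5), z, Add(27, z)))
Add(Mul(482580, Pow(Function('J')(591), -1)), Mul(Mul(Add(159606, -184044), Add(159423, -243548)), Pow(-264036, -1))) = Add(Mul(482580, Pow(Mul(Rational(-2, 5), 591, Add(27, 591)), -1)), Mul(Mul(Add(159606, -184044), Add(159423, -243548)), Pow(-264036, -1))) = Add(Mul(482580, Pow(Mul(Rational(-2, 5), 591, 618), -1)), Mul(Mul(-24438, -84125), Rational(-1, 264036))) = Add(Mul(482580, Pow(Rational(-730476, 5), -1)), Mul(2055846750, Rational(-1, 264036))) = Add(Mul(482580, Rational(-5, 730476)), Rational(-342641125, 44006)) = Add(Rational(-67025, 20291), Rational(-342641125, 44006)) = Rational(-6955480569525, 892925746)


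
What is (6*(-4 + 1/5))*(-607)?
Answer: 69198/5 ≈ 13840.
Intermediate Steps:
(6*(-4 + 1/5))*(-607) = (6*(-4 + ⅕))*(-607) = (6*(-19/5))*(-607) = -114/5*(-607) = 69198/5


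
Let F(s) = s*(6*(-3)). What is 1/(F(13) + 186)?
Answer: -1/48 ≈ -0.020833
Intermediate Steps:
F(s) = -18*s (F(s) = s*(-18) = -18*s)
1/(F(13) + 186) = 1/(-18*13 + 186) = 1/(-234 + 186) = 1/(-48) = -1/48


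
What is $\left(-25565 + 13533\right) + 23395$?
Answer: $11363$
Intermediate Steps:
$\left(-25565 + 13533\right) + 23395 = -12032 + 23395 = 11363$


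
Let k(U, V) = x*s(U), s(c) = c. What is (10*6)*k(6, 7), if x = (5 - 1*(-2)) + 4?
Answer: 3960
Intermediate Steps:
x = 11 (x = (5 + 2) + 4 = 7 + 4 = 11)
k(U, V) = 11*U
(10*6)*k(6, 7) = (10*6)*(11*6) = 60*66 = 3960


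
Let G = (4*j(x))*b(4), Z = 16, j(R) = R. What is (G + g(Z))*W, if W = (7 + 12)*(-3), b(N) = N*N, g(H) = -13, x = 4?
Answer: -13851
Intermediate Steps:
b(N) = N²
G = 256 (G = (4*4)*4² = 16*16 = 256)
W = -57 (W = 19*(-3) = -57)
(G + g(Z))*W = (256 - 13)*(-57) = 243*(-57) = -13851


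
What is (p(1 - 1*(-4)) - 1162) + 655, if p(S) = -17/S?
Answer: -2552/5 ≈ -510.40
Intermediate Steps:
(p(1 - 1*(-4)) - 1162) + 655 = (-17/(1 - 1*(-4)) - 1162) + 655 = (-17/(1 + 4) - 1162) + 655 = (-17/5 - 1162) + 655 = -5827/5 + 655 = -2552/5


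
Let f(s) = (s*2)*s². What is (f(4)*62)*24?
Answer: 190464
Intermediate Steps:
f(s) = 2*s³ (f(s) = (2*s)*s² = 2*s³)
(f(4)*62)*24 = ((2*4³)*62)*24 = ((2*64)*62)*24 = (128*62)*24 = 7936*24 = 190464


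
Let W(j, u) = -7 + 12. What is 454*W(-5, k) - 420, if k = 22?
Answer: 1850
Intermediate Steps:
W(j, u) = 5
454*W(-5, k) - 420 = 454*5 - 420 = 2270 - 420 = 1850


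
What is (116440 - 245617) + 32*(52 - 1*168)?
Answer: -132889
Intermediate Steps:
(116440 - 245617) + 32*(52 - 1*168) = -129177 + 32*(52 - 168) = -129177 + 32*(-116) = -129177 - 3712 = -132889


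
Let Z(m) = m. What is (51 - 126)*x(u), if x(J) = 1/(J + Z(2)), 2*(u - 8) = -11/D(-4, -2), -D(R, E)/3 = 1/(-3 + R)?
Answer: 450/17 ≈ 26.471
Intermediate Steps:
D(R, E) = -3/(-3 + R)
u = -29/6 (u = 8 + (-11/((-3/(-3 - 4))))/2 = 8 + (-11/((-3/(-7))))/2 = 8 + (-11/((-3*(-1/7))))/2 = 8 + (-11/3/7)/2 = 8 + (-11*7/3)/2 = 8 + (1/2)*(-77/3) = 8 - 77/6 = -29/6 ≈ -4.8333)
x(J) = 1/(2 + J) (x(J) = 1/(J + 2) = 1/(2 + J))
(51 - 126)*x(u) = (51 - 126)/(2 - 29/6) = -75/(-17/6) = -75*(-6/17) = 450/17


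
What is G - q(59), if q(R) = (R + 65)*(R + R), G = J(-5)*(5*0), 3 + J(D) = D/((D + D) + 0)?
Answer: -14632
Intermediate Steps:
J(D) = -5/2 (J(D) = -3 + D/((D + D) + 0) = -3 + D/(2*D + 0) = -3 + D/((2*D)) = -3 + D*(1/(2*D)) = -3 + ½ = -5/2)
G = 0 (G = -25*0/2 = -5/2*0 = 0)
q(R) = 2*R*(65 + R) (q(R) = (65 + R)*(2*R) = 2*R*(65 + R))
G - q(59) = 0 - 2*59*(65 + 59) = 0 - 2*59*124 = 0 - 1*14632 = 0 - 14632 = -14632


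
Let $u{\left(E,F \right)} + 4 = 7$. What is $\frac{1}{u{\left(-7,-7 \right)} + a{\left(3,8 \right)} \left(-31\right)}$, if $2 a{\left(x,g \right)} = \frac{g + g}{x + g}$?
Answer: $- \frac{11}{215} \approx -0.051163$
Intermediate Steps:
$u{\left(E,F \right)} = 3$ ($u{\left(E,F \right)} = -4 + 7 = 3$)
$a{\left(x,g \right)} = \frac{g}{g + x}$ ($a{\left(x,g \right)} = \frac{\left(g + g\right) \frac{1}{x + g}}{2} = \frac{2 g \frac{1}{g + x}}{2} = \frac{g}{g + x}$)
$\frac{1}{u{\left(-7,-7 \right)} + a{\left(3,8 \right)} \left(-31\right)} = \frac{1}{3 + \frac{8}{8 + 3} \left(-31\right)} = \frac{1}{3 + \frac{8}{11} \left(-31\right)} = \frac{1}{3 - \frac{248}{11}} = \frac{1}{- \frac{215}{11}} = - \frac{11}{215}$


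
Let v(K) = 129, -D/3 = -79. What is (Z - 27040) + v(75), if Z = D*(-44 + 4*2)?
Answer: -35443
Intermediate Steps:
D = 237 (D = -3*(-79) = 237)
Z = -8532 (Z = 237*(-44 + 4*2) = 237*(-44 + 8) = 237*(-36) = -8532)
(Z - 27040) + v(75) = (-8532 - 27040) + 129 = -35572 + 129 = -35443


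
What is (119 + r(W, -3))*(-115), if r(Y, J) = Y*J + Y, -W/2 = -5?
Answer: -11385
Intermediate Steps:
W = 10 (W = -2*(-5) = 10)
r(Y, J) = Y + J*Y (r(Y, J) = J*Y + Y = Y + J*Y)
(119 + r(W, -3))*(-115) = (119 + 10*(1 - 3))*(-115) = (119 + 10*(-2))*(-115) = (119 - 20)*(-115) = 99*(-115) = -11385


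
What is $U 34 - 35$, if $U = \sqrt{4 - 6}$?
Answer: $-35 + 34 i \sqrt{2} \approx -35.0 + 48.083 i$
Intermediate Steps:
$U = i \sqrt{2}$ ($U = \sqrt{-2} = i \sqrt{2} \approx 1.4142 i$)
$U 34 - 35 = i \sqrt{2} \cdot 34 - 35 = 34 i \sqrt{2} - 35 = -35 + 34 i \sqrt{2}$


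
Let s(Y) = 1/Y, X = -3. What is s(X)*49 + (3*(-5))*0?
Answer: -49/3 ≈ -16.333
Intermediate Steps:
s(X)*49 + (3*(-5))*0 = 49/(-3) + (3*(-5))*0 = -⅓*49 - 15*0 = -49/3 + 0 = -49/3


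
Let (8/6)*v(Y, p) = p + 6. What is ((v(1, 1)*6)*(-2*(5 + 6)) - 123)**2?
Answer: 665856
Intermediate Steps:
v(Y, p) = 9/2 + 3*p/4 (v(Y, p) = 3*(p + 6)/4 = 3*(6 + p)/4 = 9/2 + 3*p/4)
((v(1, 1)*6)*(-2*(5 + 6)) - 123)**2 = (((9/2 + (3/4)*1)*6)*(-2*(5 + 6)) - 123)**2 = (((9/2 + 3/4)*6)*(-2*11) - 123)**2 = (((21/4)*6)*(-22) - 123)**2 = ((63/2)*(-22) - 123)**2 = (-693 - 123)**2 = (-816)**2 = 665856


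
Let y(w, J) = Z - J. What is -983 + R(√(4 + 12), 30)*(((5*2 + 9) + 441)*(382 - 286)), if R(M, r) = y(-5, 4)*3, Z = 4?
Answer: -983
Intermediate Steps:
y(w, J) = 4 - J
R(M, r) = 0 (R(M, r) = (4 - 1*4)*3 = (4 - 4)*3 = 0*3 = 0)
-983 + R(√(4 + 12), 30)*(((5*2 + 9) + 441)*(382 - 286)) = -983 + 0*(((5*2 + 9) + 441)*(382 - 286)) = -983 + 0*(((10 + 9) + 441)*96) = -983 + 0*((19 + 441)*96) = -983 + 0*(460*96) = -983 + 0*44160 = -983 + 0 = -983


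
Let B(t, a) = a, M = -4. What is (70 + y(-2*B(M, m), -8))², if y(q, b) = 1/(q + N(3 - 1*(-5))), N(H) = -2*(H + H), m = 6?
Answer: 9480241/1936 ≈ 4896.8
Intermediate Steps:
N(H) = -4*H
y(q, b) = 1/(-32 + q) (y(q, b) = 1/(q - 4*(3 - 1*(-5))) = 1/(q - 4*(3 + 5)) = 1/(q - 4*8) = 1/(q - 32) = 1/(-32 + q))
(70 + y(-2*B(M, m), -8))² = (70 + 1/(-32 - 2*6))² = (70 + 1/(-32 - 12))² = (70 + 1/(-44))² = (70 - 1/44)² = (3079/44)² = 9480241/1936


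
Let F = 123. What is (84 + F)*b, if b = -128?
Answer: -26496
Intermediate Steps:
(84 + F)*b = (84 + 123)*(-128) = 207*(-128) = -26496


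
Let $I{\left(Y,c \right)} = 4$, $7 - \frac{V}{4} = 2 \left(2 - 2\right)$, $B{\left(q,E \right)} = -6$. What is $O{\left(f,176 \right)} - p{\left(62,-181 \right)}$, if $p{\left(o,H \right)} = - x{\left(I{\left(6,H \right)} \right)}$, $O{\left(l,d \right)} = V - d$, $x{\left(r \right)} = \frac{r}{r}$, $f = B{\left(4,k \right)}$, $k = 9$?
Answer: $-147$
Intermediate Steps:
$V = 28$ ($V = 28 - 4 \cdot 2 \left(2 - 2\right) = 28 - 4 \cdot 2 \cdot 0 = 28 - 0 = 28 + 0 = 28$)
$f = -6$
$x{\left(r \right)} = 1$
$O{\left(l,d \right)} = 28 - d$
$p{\left(o,H \right)} = -1$ ($p{\left(o,H \right)} = \left(-1\right) 1 = -1$)
$O{\left(f,176 \right)} - p{\left(62,-181 \right)} = \left(28 - 176\right) - -1 = \left(28 - 176\right) + 1 = -148 + 1 = -147$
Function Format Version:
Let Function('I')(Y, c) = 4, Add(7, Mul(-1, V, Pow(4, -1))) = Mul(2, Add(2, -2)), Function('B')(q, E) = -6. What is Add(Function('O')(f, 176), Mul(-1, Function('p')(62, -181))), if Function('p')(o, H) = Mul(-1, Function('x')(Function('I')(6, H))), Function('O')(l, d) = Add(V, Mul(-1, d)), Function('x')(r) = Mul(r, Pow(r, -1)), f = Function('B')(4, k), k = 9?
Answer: -147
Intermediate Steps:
V = 28 (V = Add(28, Mul(-4, Mul(2, Add(2, -2)))) = Add(28, Mul(-4, Mul(2, 0))) = Add(28, Mul(-4, 0)) = Add(28, 0) = 28)
f = -6
Function('x')(r) = 1
Function('O')(l, d) = Add(28, Mul(-1, d))
Function('p')(o, H) = -1 (Function('p')(o, H) = Mul(-1, 1) = -1)
Add(Function('O')(f, 176), Mul(-1, Function('p')(62, -181))) = Add(Add(28, Mul(-1, 176)), Mul(-1, -1)) = Add(Add(28, -176), 1) = Add(-148, 1) = -147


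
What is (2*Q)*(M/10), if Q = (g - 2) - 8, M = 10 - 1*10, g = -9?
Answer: 0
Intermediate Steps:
M = 0 (M = 10 - 10 = 0)
Q = -19 (Q = (-9 - 2) - 8 = -11 - 8 = -19)
(2*Q)*(M/10) = (2*(-19))*(0/10) = -0/10 = -38*0 = 0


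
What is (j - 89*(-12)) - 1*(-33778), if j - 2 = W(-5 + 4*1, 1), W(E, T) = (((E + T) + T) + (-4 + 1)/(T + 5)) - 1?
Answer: 69695/2 ≈ 34848.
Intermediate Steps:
W(E, T) = -1 + E - 3/(5 + T) + 2*T (W(E, T) = ((E + 2*T) - 3/(5 + T)) - 1 = (E - 3/(5 + T) + 2*T) - 1 = -1 + E - 3/(5 + T) + 2*T)
j = 3/2 (j = 2 + (-8 + 2*1² + 5*(-5 + 4*1) + 9*1 + (-5 + 4*1)*1)/(5 + 1) = 2 + (-8 + 2*1 + 5*(-5 + 4) + 9 + (-5 + 4)*1)/6 = 2 + (-8 + 2 + 5*(-1) + 9 - 1*1)/6 = 2 + (-8 + 2 - 5 + 9 - 1)/6 = 2 + (⅙)*(-3) = 2 - ½ = 3/2 ≈ 1.5000)
(j - 89*(-12)) - 1*(-33778) = (3/2 - 89*(-12)) - 1*(-33778) = (3/2 + 1068) + 33778 = 2139/2 + 33778 = 69695/2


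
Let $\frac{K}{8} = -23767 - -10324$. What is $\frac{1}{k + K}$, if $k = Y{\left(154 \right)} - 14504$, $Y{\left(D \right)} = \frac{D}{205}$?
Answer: $- \frac{205}{25019686} \approx -8.1935 \cdot 10^{-6}$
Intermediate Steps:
$Y{\left(D \right)} = \frac{D}{205}$ ($Y{\left(D \right)} = D \frac{1}{205} = \frac{D}{205}$)
$K = -107544$ ($K = 8 \left(-23767 - -10324\right) = 8 \left(-23767 + 10324\right) = 8 \left(-13443\right) = -107544$)
$k = - \frac{2973166}{205}$ ($k = \frac{1}{205} \cdot 154 - 14504 = \frac{154}{205} - 14504 = - \frac{2973166}{205} \approx -14503.0$)
$\frac{1}{k + K} = \frac{1}{- \frac{2973166}{205} - 107544} = \frac{1}{- \frac{25019686}{205}} = - \frac{205}{25019686}$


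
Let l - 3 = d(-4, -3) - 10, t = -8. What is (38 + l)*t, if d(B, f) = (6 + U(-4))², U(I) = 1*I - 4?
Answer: -280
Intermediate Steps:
U(I) = -4 + I (U(I) = I - 4 = -4 + I)
d(B, f) = 4 (d(B, f) = (6 + (-4 - 4))² = (6 - 8)² = (-2)² = 4)
l = -3 (l = 3 + (4 - 10) = 3 - 6 = -3)
(38 + l)*t = (38 - 3)*(-8) = 35*(-8) = -280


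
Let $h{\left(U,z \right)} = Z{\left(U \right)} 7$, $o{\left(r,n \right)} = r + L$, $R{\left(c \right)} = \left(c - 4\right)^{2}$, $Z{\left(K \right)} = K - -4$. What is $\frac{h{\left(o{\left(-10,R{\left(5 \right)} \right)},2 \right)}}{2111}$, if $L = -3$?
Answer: $- \frac{63}{2111} \approx -0.029844$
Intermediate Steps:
$Z{\left(K \right)} = 4 + K$ ($Z{\left(K \right)} = K + 4 = 4 + K$)
$R{\left(c \right)} = \left(-4 + c\right)^{2}$
$o{\left(r,n \right)} = -3 + r$ ($o{\left(r,n \right)} = r - 3 = -3 + r$)
$h{\left(U,z \right)} = 28 + 7 U$ ($h{\left(U,z \right)} = \left(4 + U\right) 7 = 28 + 7 U$)
$\frac{h{\left(o{\left(-10,R{\left(5 \right)} \right)},2 \right)}}{2111} = \frac{28 + 7 \left(-3 - 10\right)}{2111} = \left(28 + 7 \left(-13\right)\right) \frac{1}{2111} = \left(28 - 91\right) \frac{1}{2111} = \left(-63\right) \frac{1}{2111} = - \frac{63}{2111}$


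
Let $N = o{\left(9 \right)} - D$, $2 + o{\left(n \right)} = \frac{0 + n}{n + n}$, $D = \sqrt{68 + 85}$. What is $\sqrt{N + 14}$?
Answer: $\frac{\sqrt{50 - 12 \sqrt{17}}}{2} \approx 0.3615$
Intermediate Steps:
$D = 3 \sqrt{17}$ ($D = \sqrt{153} = 3 \sqrt{17} \approx 12.369$)
$o{\left(n \right)} = - \frac{3}{2}$ ($o{\left(n \right)} = -2 + \frac{0 + n}{n + n} = -2 + \frac{n}{2 n} = -2 + n \frac{1}{2 n} = -2 + \frac{1}{2} = - \frac{3}{2}$)
$N = - \frac{3}{2} - 3 \sqrt{17} \approx -13.869$
$\sqrt{N + 14} = \sqrt{\left(- \frac{3}{2} - 3 \sqrt{17}\right) + 14} = \sqrt{\frac{25}{2} - 3 \sqrt{17}}$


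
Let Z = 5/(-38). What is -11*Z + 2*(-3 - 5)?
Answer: -553/38 ≈ -14.553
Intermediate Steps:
Z = -5/38 (Z = 5*(-1/38) = -5/38 ≈ -0.13158)
-11*Z + 2*(-3 - 5) = -11*(-5/38) + 2*(-3 - 5) = 55/38 + 2*(-8) = 55/38 - 16 = -553/38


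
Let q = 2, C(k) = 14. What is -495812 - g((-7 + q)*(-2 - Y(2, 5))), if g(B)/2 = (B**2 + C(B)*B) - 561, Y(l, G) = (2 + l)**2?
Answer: -513410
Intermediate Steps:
g(B) = -1122 + 2*B**2 + 28*B (g(B) = 2*((B**2 + 14*B) - 561) = 2*(-561 + B**2 + 14*B) = -1122 + 2*B**2 + 28*B)
-495812 - g((-7 + q)*(-2 - Y(2, 5))) = -495812 - (-1122 + 2*((-7 + 2)*(-2 - (2 + 2)**2))**2 + 28*((-7 + 2)*(-2 - (2 + 2)**2))) = -495812 - (-1122 + 2*(-5*(-2 - 1*4**2))**2 + 28*(-5*(-2 - 1*4**2))) = -495812 - (-1122 + 2*(-5*(-2 - 1*16))**2 + 28*(-5*(-2 - 1*16))) = -495812 - (-1122 + 2*(-5*(-2 - 16))**2 + 28*(-5*(-2 - 16))) = -495812 - (-1122 + 2*(-5*(-18))**2 + 28*(-5*(-18))) = -495812 - (-1122 + 2*90**2 + 28*90) = -495812 - (-1122 + 2*8100 + 2520) = -495812 - (-1122 + 16200 + 2520) = -495812 - 1*17598 = -495812 - 17598 = -513410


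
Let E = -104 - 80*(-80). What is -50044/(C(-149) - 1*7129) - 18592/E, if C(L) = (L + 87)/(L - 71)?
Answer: 2509923564/617133133 ≈ 4.0671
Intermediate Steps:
C(L) = (87 + L)/(-71 + L)
E = 6296 (E = -104 + 6400 = 6296)
-50044/(C(-149) - 1*7129) - 18592/E = -50044/((87 - 149)/(-71 - 149) - 1*7129) - 18592/6296 = -50044/(-62/(-220) - 7129) - 18592*1/6296 = -50044/(-1/220*(-62) - 7129) - 2324/787 = -50044/(31/110 - 7129) - 2324/787 = -50044/(-784159/110) - 2324/787 = -50044*(-110/784159) - 2324/787 = 5504840/784159 - 2324/787 = 2509923564/617133133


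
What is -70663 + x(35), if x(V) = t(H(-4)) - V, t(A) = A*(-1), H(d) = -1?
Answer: -70697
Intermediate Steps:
t(A) = -A
x(V) = 1 - V (x(V) = -1*(-1) - V = 1 - V)
-70663 + x(35) = -70663 + (1 - 1*35) = -70663 + (1 - 35) = -70663 - 34 = -70697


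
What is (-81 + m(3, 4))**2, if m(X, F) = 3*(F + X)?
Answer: 3600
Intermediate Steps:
m(X, F) = 3*F + 3*X
(-81 + m(3, 4))**2 = (-81 + (3*4 + 3*3))**2 = (-81 + (12 + 9))**2 = (-81 + 21)**2 = (-60)**2 = 3600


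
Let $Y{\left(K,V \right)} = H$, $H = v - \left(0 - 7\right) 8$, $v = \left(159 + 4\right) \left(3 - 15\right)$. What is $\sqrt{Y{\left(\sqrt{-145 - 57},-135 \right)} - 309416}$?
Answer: $2 i \sqrt{77829} \approx 557.96 i$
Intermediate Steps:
$v = -1956$ ($v = 163 \left(-12\right) = -1956$)
$H = -1900$ ($H = -1956 - \left(0 - 7\right) 8 = -1956 - \left(-7\right) 8 = -1956 - -56 = -1956 + 56 = -1900$)
$Y{\left(K,V \right)} = -1900$
$\sqrt{Y{\left(\sqrt{-145 - 57},-135 \right)} - 309416} = \sqrt{-1900 - 309416} = \sqrt{-311316} = 2 i \sqrt{77829}$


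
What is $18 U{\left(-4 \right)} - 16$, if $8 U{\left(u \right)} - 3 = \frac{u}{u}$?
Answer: $-7$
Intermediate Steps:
$U{\left(u \right)} = \frac{1}{2}$ ($U{\left(u \right)} = \frac{3}{8} + \frac{u \frac{1}{u}}{8} = \frac{3}{8} + \frac{1}{8} \cdot 1 = \frac{3}{8} + \frac{1}{8} = \frac{1}{2}$)
$18 U{\left(-4 \right)} - 16 = 18 \cdot \frac{1}{2} - 16 = 9 - 16 = -7$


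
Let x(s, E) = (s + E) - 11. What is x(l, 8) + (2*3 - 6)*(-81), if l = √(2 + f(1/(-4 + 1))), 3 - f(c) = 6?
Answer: -3 + I ≈ -3.0 + 1.0*I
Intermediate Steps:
f(c) = -3 (f(c) = 3 - 1*6 = 3 - 6 = -3)
l = I (l = √(2 - 3) = √(-1) = I ≈ 1.0*I)
x(s, E) = -11 + E + s (x(s, E) = (E + s) - 11 = -11 + E + s)
x(l, 8) + (2*3 - 6)*(-81) = (-11 + 8 + I) + (2*3 - 6)*(-81) = (-3 + I) + (6 - 6)*(-81) = (-3 + I) + 0*(-81) = (-3 + I) + 0 = -3 + I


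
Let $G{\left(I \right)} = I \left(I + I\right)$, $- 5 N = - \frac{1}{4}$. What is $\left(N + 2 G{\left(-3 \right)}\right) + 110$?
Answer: $\frac{2921}{20} \approx 146.05$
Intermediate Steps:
$N = \frac{1}{20}$ ($N = - \frac{\left(-1\right) \frac{1}{4}}{5} = \left(- \frac{1}{5}\right) \left(- \frac{1}{4}\right) = \frac{1}{20} \approx 0.05$)
$G{\left(I \right)} = 2 I^{2}$ ($G{\left(I \right)} = I 2 I = 2 I^{2}$)
$\left(N + 2 G{\left(-3 \right)}\right) + 110 = \left(\frac{1}{20} + 2 \cdot 2 \left(-3\right)^{2}\right) + 110 = \left(\frac{1}{20} + 2 \cdot 2 \cdot 9\right) + 110 = \left(\frac{1}{20} + 2 \cdot 18\right) + 110 = \left(\frac{1}{20} + 36\right) + 110 = \frac{721}{20} + 110 = \frac{2921}{20}$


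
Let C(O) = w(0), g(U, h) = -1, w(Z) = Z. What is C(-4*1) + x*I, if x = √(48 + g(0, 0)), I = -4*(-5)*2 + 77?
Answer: 117*√47 ≈ 802.11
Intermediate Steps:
I = 117 (I = 20*2 + 77 = 40 + 77 = 117)
C(O) = 0
x = √47 (x = √(48 - 1) = √47 ≈ 6.8557)
C(-4*1) + x*I = 0 + √47*117 = 0 + 117*√47 = 117*√47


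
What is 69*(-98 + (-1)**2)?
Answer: -6693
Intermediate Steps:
69*(-98 + (-1)**2) = 69*(-98 + 1) = 69*(-97) = -6693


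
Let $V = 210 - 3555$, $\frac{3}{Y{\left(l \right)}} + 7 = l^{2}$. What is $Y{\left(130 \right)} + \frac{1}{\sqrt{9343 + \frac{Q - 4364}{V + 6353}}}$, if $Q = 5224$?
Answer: $\frac{1}{5631} + \frac{4 \sqrt{330229097}}{7026151} \approx 0.010523$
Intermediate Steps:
$Y{\left(l \right)} = \frac{3}{-7 + l^{2}}$
$V = -3345$
$Y{\left(130 \right)} + \frac{1}{\sqrt{9343 + \frac{Q - 4364}{V + 6353}}} = \frac{3}{-7 + 130^{2}} + \frac{1}{\sqrt{9343 + \frac{5224 - 4364}{-3345 + 6353}}} = \frac{3}{-7 + 16900} + \frac{1}{\sqrt{9343 + \frac{860}{3008}}} = \frac{3}{16893} + \frac{1}{\sqrt{9343 + 860 \cdot \frac{1}{3008}}} = 3 \cdot \frac{1}{16893} + \frac{1}{\sqrt{9343 + \frac{215}{752}}} = \frac{1}{5631} + \frac{1}{\sqrt{\frac{7026151}{752}}} = \frac{1}{5631} + \frac{1}{\frac{1}{188} \sqrt{330229097}} = \frac{1}{5631} + \frac{4 \sqrt{330229097}}{7026151}$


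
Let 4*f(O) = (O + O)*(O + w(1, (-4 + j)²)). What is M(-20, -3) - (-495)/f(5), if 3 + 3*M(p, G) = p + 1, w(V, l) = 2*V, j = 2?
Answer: 440/21 ≈ 20.952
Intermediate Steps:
f(O) = O*(2 + O)/2 (f(O) = ((O + O)*(O + 2*1))/4 = ((2*O)*(O + 2))/4 = ((2*O)*(2 + O))/4 = (2*O*(2 + O))/4 = O*(2 + O)/2)
M(p, G) = -⅔ + p/3 (M(p, G) = -1 + (p + 1)/3 = -1 + (1 + p)/3 = -1 + (⅓ + p/3) = -⅔ + p/3)
M(-20, -3) - (-495)/f(5) = (-⅔ + (⅓)*(-20)) - (-495)/((½)*5*(2 + 5)) = (-⅔ - 20/3) - (-495)/((½)*5*7) = -22/3 - (-495)/35/2 = -22/3 - (-495)*2/35 = -22/3 - 1*(-198/7) = -22/3 + 198/7 = 440/21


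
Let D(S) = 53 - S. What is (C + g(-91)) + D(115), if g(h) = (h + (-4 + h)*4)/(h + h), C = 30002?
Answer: 5449551/182 ≈ 29943.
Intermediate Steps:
g(h) = (-16 + 5*h)/(2*h) (g(h) = (h + (-16 + 4*h))/((2*h)) = (-16 + 5*h)*(1/(2*h)) = (-16 + 5*h)/(2*h))
(C + g(-91)) + D(115) = (30002 + (5/2 - 8/(-91))) + (53 - 1*115) = (30002 + (5/2 - 8*(-1/91))) + (53 - 115) = (30002 + (5/2 + 8/91)) - 62 = (30002 + 471/182) - 62 = 5460835/182 - 62 = 5449551/182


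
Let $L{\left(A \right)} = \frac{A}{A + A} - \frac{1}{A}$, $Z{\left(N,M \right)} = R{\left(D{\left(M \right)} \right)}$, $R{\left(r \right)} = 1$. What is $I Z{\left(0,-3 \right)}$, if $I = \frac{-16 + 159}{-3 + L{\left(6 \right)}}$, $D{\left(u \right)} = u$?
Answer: $- \frac{429}{8} \approx -53.625$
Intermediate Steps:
$Z{\left(N,M \right)} = 1$
$L{\left(A \right)} = \frac{1}{2} - \frac{1}{A}$ ($L{\left(A \right)} = \frac{A}{2 A} - \frac{1}{A} = A \frac{1}{2 A} - \frac{1}{A} = \frac{1}{2} - \frac{1}{A}$)
$I = - \frac{429}{8}$ ($I = \frac{-16 + 159}{-3 + \frac{-2 + 6}{2 \cdot 6}} = \frac{143}{-3 + \frac{1}{2} \cdot \frac{1}{6} \cdot 4} = \frac{143}{-3 + \frac{1}{3}} = \frac{143}{- \frac{8}{3}} = 143 \left(- \frac{3}{8}\right) = - \frac{429}{8} \approx -53.625$)
$I Z{\left(0,-3 \right)} = \left(- \frac{429}{8}\right) 1 = - \frac{429}{8}$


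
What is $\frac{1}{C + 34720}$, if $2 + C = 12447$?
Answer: $\frac{1}{47165} \approx 2.1202 \cdot 10^{-5}$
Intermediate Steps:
$C = 12445$ ($C = -2 + 12447 = 12445$)
$\frac{1}{C + 34720} = \frac{1}{12445 + 34720} = \frac{1}{47165}$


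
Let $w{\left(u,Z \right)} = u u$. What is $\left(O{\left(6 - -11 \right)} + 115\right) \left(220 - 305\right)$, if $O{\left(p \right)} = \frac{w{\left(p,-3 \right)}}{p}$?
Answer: $-11220$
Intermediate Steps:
$w{\left(u,Z \right)} = u^{2}$
$O{\left(p \right)} = p$ ($O{\left(p \right)} = \frac{p^{2}}{p} = p$)
$\left(O{\left(6 - -11 \right)} + 115\right) \left(220 - 305\right) = \left(\left(6 - -11\right) + 115\right) \left(220 - 305\right) = \left(\left(6 + 11\right) + 115\right) \left(-85\right) = \left(17 + 115\right) \left(-85\right) = 132 \left(-85\right) = -11220$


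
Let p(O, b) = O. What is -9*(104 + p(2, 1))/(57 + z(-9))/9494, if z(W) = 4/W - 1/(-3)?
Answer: -4293/2430464 ≈ -0.0017663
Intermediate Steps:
z(W) = 1/3 + 4/W (z(W) = 4/W - 1*(-1/3) = 4/W + 1/3 = 1/3 + 4/W)
-9*(104 + p(2, 1))/(57 + z(-9))/9494 = -9*(104 + 2)/(57 + (1/3)*(12 - 9)/(-9))/9494 = -954/(57 + (1/3)*(-1/9)*3)*(1/9494) = -954/(57 - 1/9)*(1/9494) = -954/512/9*(1/9494) = -954*9/512*(1/9494) = -9*477/256*(1/9494) = -4293/256*1/9494 = -4293/2430464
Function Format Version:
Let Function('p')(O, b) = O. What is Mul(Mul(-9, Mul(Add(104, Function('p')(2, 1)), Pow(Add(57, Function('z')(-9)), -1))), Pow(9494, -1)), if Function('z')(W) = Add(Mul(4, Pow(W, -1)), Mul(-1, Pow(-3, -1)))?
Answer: Rational(-4293, 2430464) ≈ -0.0017663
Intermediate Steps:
Function('z')(W) = Add(Rational(1, 3), Mul(4, Pow(W, -1))) (Function('z')(W) = Add(Mul(4, Pow(W, -1)), Mul(-1, Rational(-1, 3))) = Add(Mul(4, Pow(W, -1)), Rational(1, 3)) = Add(Rational(1, 3), Mul(4, Pow(W, -1))))
Mul(Mul(-9, Mul(Add(104, Function('p')(2, 1)), Pow(Add(57, Function('z')(-9)), -1))), Pow(9494, -1)) = Mul(Mul(-9, Mul(Add(104, 2), Pow(Add(57, Mul(Rational(1, 3), Pow(-9, -1), Add(12, -9))), -1))), Pow(9494, -1)) = Mul(Mul(-9, Mul(106, Pow(Add(57, Mul(Rational(1, 3), Rational(-1, 9), 3)), -1))), Rational(1, 9494)) = Mul(Mul(-9, Mul(106, Pow(Add(57, Rational(-1, 9)), -1))), Rational(1, 9494)) = Mul(Mul(-9, Mul(106, Pow(Rational(512, 9), -1))), Rational(1, 9494)) = Mul(Mul(-9, Mul(106, Rational(9, 512))), Rational(1, 9494)) = Mul(Mul(-9, Rational(477, 256)), Rational(1, 9494)) = Mul(Rational(-4293, 256), Rational(1, 9494)) = Rational(-4293, 2430464)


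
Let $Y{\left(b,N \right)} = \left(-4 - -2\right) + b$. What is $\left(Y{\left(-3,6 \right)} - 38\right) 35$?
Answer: $-1505$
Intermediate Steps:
$Y{\left(b,N \right)} = -2 + b$ ($Y{\left(b,N \right)} = \left(-4 + 2\right) + b = -2 + b$)
$\left(Y{\left(-3,6 \right)} - 38\right) 35 = \left(\left(-2 - 3\right) - 38\right) 35 = \left(-5 - 38\right) 35 = \left(-43\right) 35 = -1505$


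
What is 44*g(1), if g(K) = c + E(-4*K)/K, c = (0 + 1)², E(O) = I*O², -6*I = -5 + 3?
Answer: 836/3 ≈ 278.67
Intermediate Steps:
I = ⅓ (I = -(-5 + 3)/6 = -⅙*(-2) = ⅓ ≈ 0.33333)
E(O) = O²/3
c = 1 (c = 1² = 1)
g(K) = 1 + 16*K/3 (g(K) = 1 + ((-4*K)²/3)/K = 1 + ((16*K²)/3)/K = 1 + (16*K²/3)/K = 1 + 16*K/3)
44*g(1) = 44*(1 + (16/3)*1) = 44*(1 + 16/3) = 44*(19/3) = 836/3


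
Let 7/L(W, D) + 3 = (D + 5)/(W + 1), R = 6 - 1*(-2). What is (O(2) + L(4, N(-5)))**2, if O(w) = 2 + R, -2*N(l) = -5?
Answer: 256/9 ≈ 28.444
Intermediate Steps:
N(l) = 5/2 (N(l) = -1/2*(-5) = 5/2)
R = 8 (R = 6 + 2 = 8)
L(W, D) = 7/(-3 + (5 + D)/(1 + W)) (L(W, D) = 7/(-3 + (D + 5)/(W + 1)) = 7/(-3 + (5 + D)/(1 + W)))
O(w) = 10 (O(w) = 2 + 8 = 10)
(O(2) + L(4, N(-5)))**2 = (10 + 7*(1 + 4)/(2 + 5/2 - 3*4))**2 = (10 + 7*5/(2 + 5/2 - 12))**2 = (10 + 7*5/(-15/2))**2 = (10 + 7*(-2/15)*5)**2 = (10 - 14/3)**2 = (16/3)**2 = 256/9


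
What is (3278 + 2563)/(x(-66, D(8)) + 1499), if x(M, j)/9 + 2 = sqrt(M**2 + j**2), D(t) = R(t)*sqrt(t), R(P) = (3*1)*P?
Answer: 8650521/1467277 - 315414*sqrt(249)/1467277 ≈ 2.5035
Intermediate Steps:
R(P) = 3*P
D(t) = 3*t**(3/2) (D(t) = (3*t)*sqrt(t) = 3*t**(3/2))
x(M, j) = -18 + 9*sqrt(M**2 + j**2)
(3278 + 2563)/(x(-66, D(8)) + 1499) = (3278 + 2563)/((-18 + 9*sqrt((-66)**2 + (3*8**(3/2))**2)) + 1499) = 5841/((-18 + 9*sqrt(4356 + (3*(16*sqrt(2)))**2)) + 1499) = 5841/((-18 + 9*sqrt(4356 + (48*sqrt(2))**2)) + 1499) = 5841/((-18 + 9*sqrt(4356 + 4608)) + 1499) = 5841/((-18 + 9*sqrt(8964)) + 1499) = 5841/((-18 + 9*(6*sqrt(249))) + 1499) = 5841/((-18 + 54*sqrt(249)) + 1499) = 5841/(1481 + 54*sqrt(249))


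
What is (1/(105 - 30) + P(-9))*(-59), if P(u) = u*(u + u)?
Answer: -716909/75 ≈ -9558.8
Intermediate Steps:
P(u) = 2*u**2 (P(u) = u*(2*u) = 2*u**2)
(1/(105 - 30) + P(-9))*(-59) = (1/(105 - 30) + 2*(-9)**2)*(-59) = (1/75 + 2*81)*(-59) = (1/75 + 162)*(-59) = (12151/75)*(-59) = -716909/75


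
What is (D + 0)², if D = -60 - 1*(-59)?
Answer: 1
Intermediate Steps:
D = -1 (D = -60 + 59 = -1)
(D + 0)² = (-1 + 0)² = (-1)² = 1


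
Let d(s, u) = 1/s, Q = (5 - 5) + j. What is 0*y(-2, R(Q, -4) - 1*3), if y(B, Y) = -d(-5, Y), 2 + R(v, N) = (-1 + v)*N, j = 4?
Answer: 0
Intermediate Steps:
Q = 4 (Q = (5 - 5) + 4 = 0 + 4 = 4)
R(v, N) = -2 + N*(-1 + v) (R(v, N) = -2 + (-1 + v)*N = -2 + N*(-1 + v))
y(B, Y) = ⅕ (y(B, Y) = -1/(-5) = -1*(-⅕) = ⅕)
0*y(-2, R(Q, -4) - 1*3) = 0*(⅕) = 0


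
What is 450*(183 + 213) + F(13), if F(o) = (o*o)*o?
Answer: 180397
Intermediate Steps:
F(o) = o³ (F(o) = o²*o = o³)
450*(183 + 213) + F(13) = 450*(183 + 213) + 13³ = 450*396 + 2197 = 178200 + 2197 = 180397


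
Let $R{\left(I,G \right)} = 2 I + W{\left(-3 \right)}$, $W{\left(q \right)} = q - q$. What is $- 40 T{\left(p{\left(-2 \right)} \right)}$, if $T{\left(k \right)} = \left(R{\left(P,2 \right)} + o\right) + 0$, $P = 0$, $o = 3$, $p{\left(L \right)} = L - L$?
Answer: $-120$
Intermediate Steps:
$p{\left(L \right)} = 0$
$W{\left(q \right)} = 0$
$R{\left(I,G \right)} = 2 I$ ($R{\left(I,G \right)} = 2 I + 0 = 2 I$)
$T{\left(k \right)} = 3$ ($T{\left(k \right)} = \left(2 \cdot 0 + 3\right) + 0 = \left(0 + 3\right) + 0 = 3 + 0 = 3$)
$- 40 T{\left(p{\left(-2 \right)} \right)} = \left(-40\right) 3 = -120$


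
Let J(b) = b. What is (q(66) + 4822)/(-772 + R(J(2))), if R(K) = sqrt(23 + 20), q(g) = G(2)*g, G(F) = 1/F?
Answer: -3748060/595941 - 4855*sqrt(43)/595941 ≈ -6.3427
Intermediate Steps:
q(g) = g/2
R(K) = sqrt(43)
(q(66) + 4822)/(-772 + R(J(2))) = ((1/2)*66 + 4822)/(-772 + sqrt(43)) = (33 + 4822)/(-772 + sqrt(43)) = 4855/(-772 + sqrt(43))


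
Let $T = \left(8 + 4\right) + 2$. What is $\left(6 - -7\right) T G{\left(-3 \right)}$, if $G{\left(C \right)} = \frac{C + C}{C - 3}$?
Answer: $182$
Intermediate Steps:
$T = 14$ ($T = 12 + 2 = 14$)
$G{\left(C \right)} = \frac{2 C}{-3 + C}$
$\left(6 - -7\right) T G{\left(-3 \right)} = \left(6 - -7\right) 14 \cdot 2 \left(-3\right) \frac{1}{-3 - 3} = \left(6 + 7\right) 14 \cdot 2 \left(-3\right) \frac{1}{-6} = 13 \cdot 14 \cdot 2 \left(-3\right) \left(- \frac{1}{6}\right) = 182 \cdot 1 = 182$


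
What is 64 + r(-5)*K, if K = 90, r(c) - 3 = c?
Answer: -116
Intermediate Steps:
r(c) = 3 + c
64 + r(-5)*K = 64 + (3 - 5)*90 = 64 - 2*90 = 64 - 180 = -116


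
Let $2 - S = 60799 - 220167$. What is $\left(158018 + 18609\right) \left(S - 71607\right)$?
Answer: $15501315401$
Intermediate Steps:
$S = 159370$ ($S = 2 - \left(60799 - 220167\right) = 2 - -159368 = 2 + 159368 = 159370$)
$\left(158018 + 18609\right) \left(S - 71607\right) = \left(158018 + 18609\right) \left(159370 - 71607\right) = 176627 \cdot 87763 = 15501315401$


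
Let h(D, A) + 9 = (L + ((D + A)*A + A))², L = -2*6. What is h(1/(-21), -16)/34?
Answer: 23074447/14994 ≈ 1538.9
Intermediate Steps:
L = -12
h(D, A) = -9 + (-12 + A + A*(A + D))² (h(D, A) = -9 + (-12 + ((D + A)*A + A))² = -9 + (-12 + ((A + D)*A + A))² = -9 + (-12 + (A*(A + D) + A))² = -9 + (-12 + (A + A*(A + D)))² = -9 + (-12 + A + A*(A + D))²)
h(1/(-21), -16)/34 = (-9 + (-12 - 16 + (-16)² - 16/(-21))²)/34 = (-9 + (-12 - 16 + 256 - 16*(-1/21))²)*(1/34) = (-9 + (-12 - 16 + 256 + 16/21)²)*(1/34) = (-9 + (4804/21)²)*(1/34) = (-9 + 23078416/441)*(1/34) = (23074447/441)*(1/34) = 23074447/14994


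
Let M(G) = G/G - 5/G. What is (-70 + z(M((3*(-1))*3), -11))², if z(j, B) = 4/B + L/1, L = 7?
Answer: 485809/121 ≈ 4014.9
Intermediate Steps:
M(G) = 1 - 5/G
z(j, B) = 7 + 4/B (z(j, B) = 4/B + 7/1 = 4/B + 7*1 = 4/B + 7 = 7 + 4/B)
(-70 + z(M((3*(-1))*3), -11))² = (-70 + (7 + 4/(-11)))² = (-70 + (7 + 4*(-1/11)))² = (-70 + (7 - 4/11))² = (-70 + 73/11)² = (-697/11)² = 485809/121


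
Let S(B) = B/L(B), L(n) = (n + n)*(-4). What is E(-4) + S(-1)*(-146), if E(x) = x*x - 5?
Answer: 117/4 ≈ 29.250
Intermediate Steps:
L(n) = -8*n (L(n) = (2*n)*(-4) = -8*n)
E(x) = -5 + x² (E(x) = x² - 5 = -5 + x²)
S(B) = -⅛ (S(B) = B/((-8*B)) = B*(-1/(8*B)) = -⅛)
E(-4) + S(-1)*(-146) = (-5 + (-4)²) - ⅛*(-146) = (-5 + 16) + 73/4 = 11 + 73/4 = 117/4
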